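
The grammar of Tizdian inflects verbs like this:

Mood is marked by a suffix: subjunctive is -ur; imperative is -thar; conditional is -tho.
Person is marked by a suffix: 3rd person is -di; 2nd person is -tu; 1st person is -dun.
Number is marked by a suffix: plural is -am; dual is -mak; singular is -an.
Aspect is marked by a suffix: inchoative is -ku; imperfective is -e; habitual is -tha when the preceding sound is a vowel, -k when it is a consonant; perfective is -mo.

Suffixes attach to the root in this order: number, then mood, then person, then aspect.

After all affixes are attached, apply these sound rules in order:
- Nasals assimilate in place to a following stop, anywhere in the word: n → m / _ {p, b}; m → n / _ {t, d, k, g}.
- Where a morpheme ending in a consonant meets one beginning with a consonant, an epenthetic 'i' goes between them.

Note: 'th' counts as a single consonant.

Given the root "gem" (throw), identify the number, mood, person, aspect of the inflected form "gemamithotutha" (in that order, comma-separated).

plural, conditional, 2nd person, habitual

Segment: gem-am-tho-tu-tha.
number: -am → plural.
mood: -tho → conditional.
person: -tu → 2nd person.
aspect: -tha/k → habitual.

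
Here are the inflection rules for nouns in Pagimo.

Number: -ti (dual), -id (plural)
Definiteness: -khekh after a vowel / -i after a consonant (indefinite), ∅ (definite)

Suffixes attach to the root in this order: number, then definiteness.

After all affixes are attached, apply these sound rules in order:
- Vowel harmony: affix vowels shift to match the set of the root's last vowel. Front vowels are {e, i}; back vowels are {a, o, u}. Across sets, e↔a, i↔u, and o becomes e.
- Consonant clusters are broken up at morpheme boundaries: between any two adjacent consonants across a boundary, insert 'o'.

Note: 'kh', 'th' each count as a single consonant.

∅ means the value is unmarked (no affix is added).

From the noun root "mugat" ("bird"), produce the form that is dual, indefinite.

mugatotukhakh

Attach number dual -ti → mugatti.
Attach definiteness indefinite -khekh (after vowel 'i') → mugattikhekh.
Apply vowel harmony: mugattikhekh → mugattukhakh.
Apply epenthesis: mugattukhakh → mugatotukhakh.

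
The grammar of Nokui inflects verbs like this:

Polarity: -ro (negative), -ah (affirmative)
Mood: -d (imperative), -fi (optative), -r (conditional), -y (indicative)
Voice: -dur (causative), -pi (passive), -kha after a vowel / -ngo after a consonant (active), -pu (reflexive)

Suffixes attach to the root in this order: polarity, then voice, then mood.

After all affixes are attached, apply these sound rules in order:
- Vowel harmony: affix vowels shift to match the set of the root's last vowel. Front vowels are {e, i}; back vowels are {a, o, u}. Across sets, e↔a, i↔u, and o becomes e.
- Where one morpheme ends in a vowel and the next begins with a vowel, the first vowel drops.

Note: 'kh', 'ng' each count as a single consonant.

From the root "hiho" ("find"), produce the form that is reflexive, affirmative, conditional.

hihahpur

Attach polarity affirmative -ah → hihoah.
Attach voice reflexive -pu → hihoahpu.
Attach mood conditional -r → hihoahpur.
Vowel harmony: no change.
Apply vowel deletion: hihoahpur → hihahpur.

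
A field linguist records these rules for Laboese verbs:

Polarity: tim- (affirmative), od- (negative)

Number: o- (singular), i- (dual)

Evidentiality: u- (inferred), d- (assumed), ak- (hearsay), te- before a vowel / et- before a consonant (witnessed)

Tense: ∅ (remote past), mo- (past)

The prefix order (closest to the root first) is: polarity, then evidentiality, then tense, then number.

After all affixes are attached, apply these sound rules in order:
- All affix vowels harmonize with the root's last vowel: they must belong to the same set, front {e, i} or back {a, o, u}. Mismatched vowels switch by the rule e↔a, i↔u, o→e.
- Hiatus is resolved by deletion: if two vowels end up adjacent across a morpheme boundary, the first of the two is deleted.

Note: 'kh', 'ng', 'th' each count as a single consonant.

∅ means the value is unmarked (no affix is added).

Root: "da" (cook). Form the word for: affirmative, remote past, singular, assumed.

odtumda

Attach polarity affirmative tim- → timda.
Attach evidentiality assumed d- → dtimda.
tense = remote past: zero marking, form stays dtimda.
Attach number singular o- → odtimda.
Apply vowel harmony: odtimda → odtumda.
Vowel deletion: no change.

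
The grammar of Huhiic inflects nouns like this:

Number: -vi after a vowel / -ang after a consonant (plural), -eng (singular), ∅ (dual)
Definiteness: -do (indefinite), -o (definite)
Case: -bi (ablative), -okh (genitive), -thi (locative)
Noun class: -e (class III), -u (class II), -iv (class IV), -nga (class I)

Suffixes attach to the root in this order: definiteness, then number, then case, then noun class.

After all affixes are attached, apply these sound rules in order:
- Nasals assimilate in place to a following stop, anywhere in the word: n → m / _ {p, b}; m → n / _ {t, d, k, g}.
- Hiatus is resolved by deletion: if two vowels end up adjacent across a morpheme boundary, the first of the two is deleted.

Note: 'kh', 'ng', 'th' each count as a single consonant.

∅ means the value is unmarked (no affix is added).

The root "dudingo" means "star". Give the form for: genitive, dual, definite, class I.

Attach definiteness definite -o → dudingoo.
number = dual: zero marking, form stays dudingoo.
Attach case genitive -okh → dudingoookh.
Attach noun class class I -nga → dudingoookhnga.
Nasal assimilation: no change.
Apply vowel deletion: dudingoookhnga → dudingokhnga.

dudingokhnga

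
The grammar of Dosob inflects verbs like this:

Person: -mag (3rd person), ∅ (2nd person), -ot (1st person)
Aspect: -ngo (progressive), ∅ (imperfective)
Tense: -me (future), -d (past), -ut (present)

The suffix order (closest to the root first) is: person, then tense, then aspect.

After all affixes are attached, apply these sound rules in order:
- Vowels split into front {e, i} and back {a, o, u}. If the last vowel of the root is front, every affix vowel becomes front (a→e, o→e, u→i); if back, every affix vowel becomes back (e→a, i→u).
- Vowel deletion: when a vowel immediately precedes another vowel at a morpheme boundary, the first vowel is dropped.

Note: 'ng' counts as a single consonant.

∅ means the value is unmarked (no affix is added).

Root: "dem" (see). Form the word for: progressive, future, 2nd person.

demmenge

person = 2nd person: zero marking, form stays dem.
Attach tense future -me → demme.
Attach aspect progressive -ngo → demmengo.
Apply vowel harmony: demmengo → demmenge.
Vowel deletion: no change.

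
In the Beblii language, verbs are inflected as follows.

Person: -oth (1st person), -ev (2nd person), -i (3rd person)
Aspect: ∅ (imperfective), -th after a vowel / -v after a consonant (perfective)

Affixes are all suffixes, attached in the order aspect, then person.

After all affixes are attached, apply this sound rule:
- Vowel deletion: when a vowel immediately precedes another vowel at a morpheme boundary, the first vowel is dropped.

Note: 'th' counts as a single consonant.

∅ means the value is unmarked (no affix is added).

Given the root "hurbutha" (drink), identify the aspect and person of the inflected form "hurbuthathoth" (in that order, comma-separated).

Segment: hurbutha-th-oth.
aspect: -th/v → perfective.
person: -oth → 1st person.

perfective, 1st person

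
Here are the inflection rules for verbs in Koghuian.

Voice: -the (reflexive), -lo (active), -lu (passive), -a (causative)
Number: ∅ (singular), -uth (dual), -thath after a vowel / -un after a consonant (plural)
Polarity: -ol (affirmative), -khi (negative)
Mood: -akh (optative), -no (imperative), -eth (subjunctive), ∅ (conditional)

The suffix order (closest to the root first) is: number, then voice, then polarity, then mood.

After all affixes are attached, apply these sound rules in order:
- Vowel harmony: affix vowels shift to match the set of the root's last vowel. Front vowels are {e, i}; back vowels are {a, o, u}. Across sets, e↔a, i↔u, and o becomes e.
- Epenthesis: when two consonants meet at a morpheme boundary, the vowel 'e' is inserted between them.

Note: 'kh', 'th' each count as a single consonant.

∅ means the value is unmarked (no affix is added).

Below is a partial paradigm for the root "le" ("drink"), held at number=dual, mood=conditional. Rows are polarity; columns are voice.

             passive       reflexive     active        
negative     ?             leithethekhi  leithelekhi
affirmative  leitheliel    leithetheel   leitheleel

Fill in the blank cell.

leithelikhi

Attach number dual -uth → leuth.
Attach voice passive -lu → leuthlu.
Attach polarity negative -khi → leuthlukhi.
mood = conditional: zero marking, form stays leuthlukhi.
Apply vowel harmony: leuthlukhi → leithlikhi.
Apply epenthesis: leithlikhi → leithelikhi.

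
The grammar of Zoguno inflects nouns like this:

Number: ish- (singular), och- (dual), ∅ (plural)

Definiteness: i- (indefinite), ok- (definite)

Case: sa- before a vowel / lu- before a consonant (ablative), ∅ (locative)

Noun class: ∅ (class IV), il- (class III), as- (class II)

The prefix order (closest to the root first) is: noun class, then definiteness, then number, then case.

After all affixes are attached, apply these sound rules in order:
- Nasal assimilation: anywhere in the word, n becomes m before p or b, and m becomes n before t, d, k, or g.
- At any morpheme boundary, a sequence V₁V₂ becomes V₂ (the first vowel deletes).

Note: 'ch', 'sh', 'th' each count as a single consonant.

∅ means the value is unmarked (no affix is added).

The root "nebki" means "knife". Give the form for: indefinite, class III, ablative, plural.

silnebki

Attach noun class class III il- → ilnebki.
Attach definiteness indefinite i- → iilnebki.
number = plural: zero marking, form stays iilnebki.
Attach case ablative sa- (before vowel 'i') → saiilnebki.
Nasal assimilation: no change.
Apply vowel deletion: saiilnebki → silnebki.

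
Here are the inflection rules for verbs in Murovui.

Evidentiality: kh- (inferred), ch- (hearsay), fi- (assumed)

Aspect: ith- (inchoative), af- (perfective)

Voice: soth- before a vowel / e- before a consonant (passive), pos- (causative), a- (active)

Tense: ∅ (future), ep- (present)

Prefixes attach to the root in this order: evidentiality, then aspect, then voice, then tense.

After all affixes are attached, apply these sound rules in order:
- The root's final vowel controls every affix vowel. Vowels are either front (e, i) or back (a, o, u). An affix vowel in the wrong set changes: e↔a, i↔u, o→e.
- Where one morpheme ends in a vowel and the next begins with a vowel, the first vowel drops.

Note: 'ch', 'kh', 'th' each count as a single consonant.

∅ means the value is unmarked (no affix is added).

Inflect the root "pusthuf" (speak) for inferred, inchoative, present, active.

aputhkhpusthuf

Attach evidentiality inferred kh- → khpusthuf.
Attach aspect inchoative ith- → ithkhpusthuf.
Attach voice active a- → aithkhpusthuf.
Attach tense present ep- → epaithkhpusthuf.
Apply vowel harmony: epaithkhpusthuf → apauthkhpusthuf.
Apply vowel deletion: apauthkhpusthuf → aputhkhpusthuf.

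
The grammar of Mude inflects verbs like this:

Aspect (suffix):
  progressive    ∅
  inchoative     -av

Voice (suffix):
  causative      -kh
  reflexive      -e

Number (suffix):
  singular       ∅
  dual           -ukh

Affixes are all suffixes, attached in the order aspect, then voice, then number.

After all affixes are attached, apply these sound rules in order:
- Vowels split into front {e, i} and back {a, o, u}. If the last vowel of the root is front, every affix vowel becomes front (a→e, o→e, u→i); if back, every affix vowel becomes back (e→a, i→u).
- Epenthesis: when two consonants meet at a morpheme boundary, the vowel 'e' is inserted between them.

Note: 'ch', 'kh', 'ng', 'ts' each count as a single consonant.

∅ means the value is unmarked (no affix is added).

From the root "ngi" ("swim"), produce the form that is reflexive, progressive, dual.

ngieikh

aspect = progressive: zero marking, form stays ngi.
Attach voice reflexive -e → ngie.
Attach number dual -ukh → ngieukh.
Apply vowel harmony: ngieukh → ngieikh.
Epenthesis: no change.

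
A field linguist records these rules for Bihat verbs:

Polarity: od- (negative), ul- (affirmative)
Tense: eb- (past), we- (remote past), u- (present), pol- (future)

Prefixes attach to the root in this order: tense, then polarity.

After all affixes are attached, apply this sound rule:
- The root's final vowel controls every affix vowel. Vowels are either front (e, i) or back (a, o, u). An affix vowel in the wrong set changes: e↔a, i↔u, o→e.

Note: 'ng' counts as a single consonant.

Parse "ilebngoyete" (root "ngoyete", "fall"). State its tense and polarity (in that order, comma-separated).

Segment: ul-eb-ngoyete.
tense: eb- → past.
polarity: ul- → affirmative.

past, affirmative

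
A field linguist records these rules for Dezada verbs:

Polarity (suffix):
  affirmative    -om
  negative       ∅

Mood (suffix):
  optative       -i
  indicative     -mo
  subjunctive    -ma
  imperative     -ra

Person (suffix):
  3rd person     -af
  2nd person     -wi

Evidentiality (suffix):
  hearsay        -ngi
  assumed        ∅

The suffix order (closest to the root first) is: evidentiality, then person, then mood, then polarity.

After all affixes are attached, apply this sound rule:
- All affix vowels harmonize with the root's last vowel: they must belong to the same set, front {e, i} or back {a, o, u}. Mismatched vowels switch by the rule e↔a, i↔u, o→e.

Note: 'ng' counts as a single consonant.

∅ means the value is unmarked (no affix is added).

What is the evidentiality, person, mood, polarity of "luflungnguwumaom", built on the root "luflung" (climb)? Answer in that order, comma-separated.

hearsay, 2nd person, subjunctive, affirmative

Segment: luflung-ngi-wi-ma-om.
evidentiality: -ngi → hearsay.
person: -wi → 2nd person.
mood: -ma → subjunctive.
polarity: -om → affirmative.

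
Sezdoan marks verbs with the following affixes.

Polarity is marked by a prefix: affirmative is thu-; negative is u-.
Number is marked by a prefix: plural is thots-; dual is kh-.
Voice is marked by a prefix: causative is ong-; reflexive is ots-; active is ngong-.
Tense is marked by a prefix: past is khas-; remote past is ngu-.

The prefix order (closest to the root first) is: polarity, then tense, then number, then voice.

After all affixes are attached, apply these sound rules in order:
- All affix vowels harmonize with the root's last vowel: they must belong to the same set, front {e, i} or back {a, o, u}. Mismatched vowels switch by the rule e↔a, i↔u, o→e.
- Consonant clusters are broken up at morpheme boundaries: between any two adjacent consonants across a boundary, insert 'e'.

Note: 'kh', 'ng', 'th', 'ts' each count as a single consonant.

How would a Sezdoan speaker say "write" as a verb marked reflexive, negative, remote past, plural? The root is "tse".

Attach polarity negative u- → utse.
Attach tense remote past ngu- → nguutse.
Attach number plural thots- → thotsnguutse.
Attach voice reflexive ots- → otsthotsnguutse.
Apply vowel harmony: otsthotsnguutse → etsthetsngiitse.
Apply epenthesis: etsthetsngiitse → etsethetsengiitse.

etsethetsengiitse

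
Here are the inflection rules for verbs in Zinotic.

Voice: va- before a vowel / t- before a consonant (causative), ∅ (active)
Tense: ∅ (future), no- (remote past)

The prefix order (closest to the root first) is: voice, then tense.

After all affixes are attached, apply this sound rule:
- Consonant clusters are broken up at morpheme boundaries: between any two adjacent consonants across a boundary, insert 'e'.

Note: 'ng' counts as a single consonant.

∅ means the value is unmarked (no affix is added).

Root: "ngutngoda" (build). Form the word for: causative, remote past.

Attach voice causative t- (before consonant 'ng') → tngutngoda.
Attach tense remote past no- → notngutngoda.
Apply epenthesis: notngutngoda → notengutngoda.

notengutngoda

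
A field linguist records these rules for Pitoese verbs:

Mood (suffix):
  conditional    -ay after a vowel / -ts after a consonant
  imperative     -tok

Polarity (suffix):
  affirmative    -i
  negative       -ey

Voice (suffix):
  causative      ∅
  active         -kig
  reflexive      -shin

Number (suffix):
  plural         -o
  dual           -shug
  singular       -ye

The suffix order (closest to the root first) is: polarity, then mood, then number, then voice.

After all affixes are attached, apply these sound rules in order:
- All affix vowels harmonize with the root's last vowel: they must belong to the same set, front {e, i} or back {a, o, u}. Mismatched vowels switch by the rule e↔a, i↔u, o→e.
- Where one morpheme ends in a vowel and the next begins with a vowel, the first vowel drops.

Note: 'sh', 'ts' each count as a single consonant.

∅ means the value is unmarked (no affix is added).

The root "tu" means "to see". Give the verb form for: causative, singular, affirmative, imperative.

Attach polarity affirmative -i → tui.
Attach mood imperative -tok → tuitok.
Attach number singular -ye → tuitokye.
voice = causative: zero marking, form stays tuitokye.
Apply vowel harmony: tuitokye → tuutokya.
Apply vowel deletion: tuutokya → tutokya.

tutokya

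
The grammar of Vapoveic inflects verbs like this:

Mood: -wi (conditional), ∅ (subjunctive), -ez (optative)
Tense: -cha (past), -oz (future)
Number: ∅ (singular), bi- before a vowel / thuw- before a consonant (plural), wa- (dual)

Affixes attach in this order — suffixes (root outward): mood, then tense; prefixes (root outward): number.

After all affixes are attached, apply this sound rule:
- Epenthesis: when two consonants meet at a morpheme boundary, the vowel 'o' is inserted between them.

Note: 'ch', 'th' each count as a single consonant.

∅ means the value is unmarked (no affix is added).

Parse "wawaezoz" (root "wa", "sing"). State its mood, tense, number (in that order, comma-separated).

Segment: wa-wa-ez-oz.
mood: -ez → optative.
tense: -oz → future.
number: wa- → dual.

optative, future, dual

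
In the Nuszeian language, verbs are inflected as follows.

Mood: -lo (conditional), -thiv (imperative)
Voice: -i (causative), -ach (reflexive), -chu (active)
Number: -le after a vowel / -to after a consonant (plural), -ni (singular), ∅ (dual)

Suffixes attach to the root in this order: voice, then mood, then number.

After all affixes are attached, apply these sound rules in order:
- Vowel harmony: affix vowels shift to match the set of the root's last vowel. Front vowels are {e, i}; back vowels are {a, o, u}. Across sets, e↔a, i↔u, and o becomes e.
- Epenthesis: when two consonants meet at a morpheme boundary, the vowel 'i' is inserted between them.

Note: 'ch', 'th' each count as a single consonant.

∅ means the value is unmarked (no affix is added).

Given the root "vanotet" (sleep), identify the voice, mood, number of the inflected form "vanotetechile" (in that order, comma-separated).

reflexive, conditional, dual

Segment: vanotet-ach-lo.
voice: -ach → reflexive.
mood: -lo → conditional.
number: ∅ → dual.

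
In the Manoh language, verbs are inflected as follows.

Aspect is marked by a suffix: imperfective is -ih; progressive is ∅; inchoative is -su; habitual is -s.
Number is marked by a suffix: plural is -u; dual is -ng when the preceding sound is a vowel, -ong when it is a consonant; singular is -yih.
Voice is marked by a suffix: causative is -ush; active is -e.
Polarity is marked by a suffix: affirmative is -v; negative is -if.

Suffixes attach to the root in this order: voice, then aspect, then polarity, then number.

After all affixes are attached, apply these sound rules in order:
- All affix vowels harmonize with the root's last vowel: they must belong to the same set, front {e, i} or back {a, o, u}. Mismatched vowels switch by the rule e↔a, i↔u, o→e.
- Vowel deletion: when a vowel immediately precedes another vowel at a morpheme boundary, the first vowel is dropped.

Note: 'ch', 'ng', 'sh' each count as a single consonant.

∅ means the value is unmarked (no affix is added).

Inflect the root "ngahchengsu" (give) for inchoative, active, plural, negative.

Attach voice active -e → ngahchengsue.
Attach aspect inchoative -su → ngahchengsuesu.
Attach polarity negative -if → ngahchengsuesuif.
Attach number plural -u → ngahchengsuesuifu.
Apply vowel harmony: ngahchengsuesuifu → ngahchengsuasuufu.
Apply vowel deletion: ngahchengsuasuufu → ngahchengsasufu.

ngahchengsasufu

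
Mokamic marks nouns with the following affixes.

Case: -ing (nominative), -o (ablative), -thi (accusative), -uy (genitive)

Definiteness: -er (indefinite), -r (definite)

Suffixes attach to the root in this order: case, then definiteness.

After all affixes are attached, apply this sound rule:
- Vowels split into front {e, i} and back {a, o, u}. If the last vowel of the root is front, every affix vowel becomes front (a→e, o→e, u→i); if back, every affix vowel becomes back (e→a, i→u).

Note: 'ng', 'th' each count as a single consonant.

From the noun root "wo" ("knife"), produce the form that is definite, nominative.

woungr

Attach case nominative -ing → woing.
Attach definiteness definite -r → woingr.
Apply vowel harmony: woingr → woungr.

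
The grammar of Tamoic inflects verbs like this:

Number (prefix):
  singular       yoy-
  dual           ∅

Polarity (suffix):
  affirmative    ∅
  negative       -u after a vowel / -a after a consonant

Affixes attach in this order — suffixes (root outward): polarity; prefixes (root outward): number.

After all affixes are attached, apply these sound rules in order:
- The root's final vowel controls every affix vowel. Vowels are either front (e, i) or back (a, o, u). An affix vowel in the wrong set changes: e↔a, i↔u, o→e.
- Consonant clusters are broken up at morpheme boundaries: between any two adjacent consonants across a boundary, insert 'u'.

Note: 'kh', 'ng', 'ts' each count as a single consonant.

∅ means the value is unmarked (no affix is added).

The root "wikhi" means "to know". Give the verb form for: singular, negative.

Attach number singular yoy- → yoywikhi.
Attach polarity negative -u (after vowel 'i') → yoywikhiu.
Apply vowel harmony: yoywikhiu → yeywikhii.
Apply epenthesis: yeywikhii → yeyuwikhii.

yeyuwikhii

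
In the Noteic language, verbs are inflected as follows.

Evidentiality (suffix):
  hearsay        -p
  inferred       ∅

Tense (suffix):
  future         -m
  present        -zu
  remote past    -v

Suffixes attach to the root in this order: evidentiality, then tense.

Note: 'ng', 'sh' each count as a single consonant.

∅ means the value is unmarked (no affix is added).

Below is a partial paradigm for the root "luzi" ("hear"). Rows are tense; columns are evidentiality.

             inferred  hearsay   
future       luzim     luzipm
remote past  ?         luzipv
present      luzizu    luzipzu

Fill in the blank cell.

luziv

evidentiality = inferred: zero marking, form stays luzi.
Attach tense remote past -v → luziv.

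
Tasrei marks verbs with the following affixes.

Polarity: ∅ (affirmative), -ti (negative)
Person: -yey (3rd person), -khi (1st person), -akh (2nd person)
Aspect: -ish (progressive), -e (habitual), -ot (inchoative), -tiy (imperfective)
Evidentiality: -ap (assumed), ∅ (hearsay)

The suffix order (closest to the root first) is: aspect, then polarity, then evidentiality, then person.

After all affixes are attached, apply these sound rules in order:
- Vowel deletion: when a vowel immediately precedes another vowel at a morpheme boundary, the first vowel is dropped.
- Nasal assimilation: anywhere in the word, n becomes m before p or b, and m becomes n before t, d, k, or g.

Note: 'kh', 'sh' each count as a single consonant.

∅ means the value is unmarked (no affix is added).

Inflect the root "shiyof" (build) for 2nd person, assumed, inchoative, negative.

shiyofottapakh

Attach aspect inchoative -ot → shiyofot.
Attach polarity negative -ti → shiyofotti.
Attach evidentiality assumed -ap → shiyofottiap.
Attach person 2nd person -akh → shiyofottiapakh.
Apply vowel deletion: shiyofottiapakh → shiyofottapakh.
Nasal assimilation: no change.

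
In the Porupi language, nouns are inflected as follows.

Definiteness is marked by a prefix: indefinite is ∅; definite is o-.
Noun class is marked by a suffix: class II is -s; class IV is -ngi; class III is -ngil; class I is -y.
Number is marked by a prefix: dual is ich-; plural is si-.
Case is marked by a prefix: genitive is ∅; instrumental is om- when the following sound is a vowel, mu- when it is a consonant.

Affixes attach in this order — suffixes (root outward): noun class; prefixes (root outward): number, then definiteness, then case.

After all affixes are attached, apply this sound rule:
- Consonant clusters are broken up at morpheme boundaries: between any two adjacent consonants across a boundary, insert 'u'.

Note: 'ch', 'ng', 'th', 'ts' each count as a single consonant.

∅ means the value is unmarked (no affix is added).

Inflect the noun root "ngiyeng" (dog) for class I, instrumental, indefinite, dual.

Attach number dual ich- → ichngiyeng.
definiteness = indefinite: zero marking, form stays ichngiyeng.
Attach case instrumental om- (before vowel 'i') → omichngiyeng.
Attach noun class class I -y → omichngiyengy.
Apply epenthesis: omichngiyengy → omichungiyenguy.

omichungiyenguy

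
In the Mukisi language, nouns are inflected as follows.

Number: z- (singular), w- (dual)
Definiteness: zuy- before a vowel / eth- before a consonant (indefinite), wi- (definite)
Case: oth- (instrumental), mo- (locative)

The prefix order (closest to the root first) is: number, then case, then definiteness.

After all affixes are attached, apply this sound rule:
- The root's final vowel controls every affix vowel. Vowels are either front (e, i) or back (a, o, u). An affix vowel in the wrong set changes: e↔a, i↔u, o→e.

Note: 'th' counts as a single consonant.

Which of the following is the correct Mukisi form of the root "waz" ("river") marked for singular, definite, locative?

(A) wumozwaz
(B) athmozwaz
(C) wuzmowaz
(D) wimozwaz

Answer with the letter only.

A

Attach number singular z- → zwaz.
Attach case locative mo- → mozwaz.
Attach definiteness definite wi- → wimozwaz.
Apply vowel harmony: wimozwaz → wumozwaz.
So the correct form is wumozwaz, option (A).
(C) wuzmowaz is wrong: it has the affixes in the wrong order.
(D) wimozwaz is wrong: it fails to apply the sound rule(s).
(B) athmozwaz is wrong: it uses indefinite instead of definite for definiteness.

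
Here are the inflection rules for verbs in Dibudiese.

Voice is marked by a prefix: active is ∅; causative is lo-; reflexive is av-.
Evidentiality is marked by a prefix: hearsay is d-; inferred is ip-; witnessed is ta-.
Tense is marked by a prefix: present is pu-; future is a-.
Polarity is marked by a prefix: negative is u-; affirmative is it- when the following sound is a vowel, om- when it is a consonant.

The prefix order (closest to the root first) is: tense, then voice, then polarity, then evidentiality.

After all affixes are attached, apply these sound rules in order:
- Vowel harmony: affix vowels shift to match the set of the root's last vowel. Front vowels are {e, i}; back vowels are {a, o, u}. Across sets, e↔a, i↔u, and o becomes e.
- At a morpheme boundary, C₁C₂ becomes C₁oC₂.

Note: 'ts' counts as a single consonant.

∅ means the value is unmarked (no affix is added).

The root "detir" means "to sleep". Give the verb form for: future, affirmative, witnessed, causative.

Attach tense future a- → adetir.
Attach voice causative lo- → loadetir.
Attach polarity affirmative om- (before consonant 'l') → omloadetir.
Attach evidentiality witnessed ta- → taomloadetir.
Apply vowel harmony: taomloadetir → teemleedetir.
Apply epenthesis: teemleedetir → teemoleedetir.

teemoleedetir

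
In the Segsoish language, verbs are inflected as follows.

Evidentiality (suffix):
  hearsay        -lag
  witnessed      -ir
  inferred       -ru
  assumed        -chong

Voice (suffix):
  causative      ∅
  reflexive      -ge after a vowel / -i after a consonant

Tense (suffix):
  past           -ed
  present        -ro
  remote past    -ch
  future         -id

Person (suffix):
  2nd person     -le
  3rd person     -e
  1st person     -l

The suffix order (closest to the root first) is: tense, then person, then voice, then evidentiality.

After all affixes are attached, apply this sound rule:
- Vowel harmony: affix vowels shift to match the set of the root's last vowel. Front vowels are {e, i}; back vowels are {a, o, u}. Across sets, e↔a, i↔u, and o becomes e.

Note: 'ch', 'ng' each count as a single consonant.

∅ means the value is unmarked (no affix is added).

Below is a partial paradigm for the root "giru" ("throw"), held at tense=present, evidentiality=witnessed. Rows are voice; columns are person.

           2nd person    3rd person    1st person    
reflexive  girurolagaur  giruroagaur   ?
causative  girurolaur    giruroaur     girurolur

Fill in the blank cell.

giruroluur

Attach tense present -ro → giruro.
Attach person 1st person -l → girurol.
Attach voice reflexive -i (after consonant 'l') → giruroli.
Attach evidentiality witnessed -ir → giruroliir.
Apply vowel harmony: giruroliir → giruroluur.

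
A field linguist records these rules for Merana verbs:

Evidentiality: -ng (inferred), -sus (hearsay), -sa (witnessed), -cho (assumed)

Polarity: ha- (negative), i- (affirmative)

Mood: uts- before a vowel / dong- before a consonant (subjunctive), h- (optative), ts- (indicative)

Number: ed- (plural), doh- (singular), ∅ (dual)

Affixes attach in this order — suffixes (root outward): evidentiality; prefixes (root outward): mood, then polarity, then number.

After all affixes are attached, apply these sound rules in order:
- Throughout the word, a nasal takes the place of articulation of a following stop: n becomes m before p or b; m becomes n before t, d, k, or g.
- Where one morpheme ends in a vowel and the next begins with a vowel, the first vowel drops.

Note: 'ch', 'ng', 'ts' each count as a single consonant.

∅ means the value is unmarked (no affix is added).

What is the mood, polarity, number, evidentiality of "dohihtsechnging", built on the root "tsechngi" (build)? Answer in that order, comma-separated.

Segment: doh-i-h-tsechngi-ng.
mood: h- → optative.
polarity: i- → affirmative.
number: doh- → singular.
evidentiality: -ng → inferred.

optative, affirmative, singular, inferred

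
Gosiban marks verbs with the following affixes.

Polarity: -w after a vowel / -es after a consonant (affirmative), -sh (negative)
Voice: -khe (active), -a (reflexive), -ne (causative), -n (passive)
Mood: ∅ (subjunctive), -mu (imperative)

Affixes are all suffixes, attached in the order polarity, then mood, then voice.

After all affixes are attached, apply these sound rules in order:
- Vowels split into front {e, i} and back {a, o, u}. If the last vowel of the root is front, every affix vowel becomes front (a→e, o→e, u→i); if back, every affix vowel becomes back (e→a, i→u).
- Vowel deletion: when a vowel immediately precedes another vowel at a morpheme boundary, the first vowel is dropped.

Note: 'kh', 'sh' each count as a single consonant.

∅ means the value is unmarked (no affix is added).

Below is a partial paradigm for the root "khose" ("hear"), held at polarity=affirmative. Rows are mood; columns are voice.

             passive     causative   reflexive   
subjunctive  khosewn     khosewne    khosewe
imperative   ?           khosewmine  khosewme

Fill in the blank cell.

khosewmin

Attach polarity affirmative -w (after vowel 'e') → khosew.
Attach mood imperative -mu → khosewmu.
Attach voice passive -n → khosewmun.
Apply vowel harmony: khosewmun → khosewmin.
Vowel deletion: no change.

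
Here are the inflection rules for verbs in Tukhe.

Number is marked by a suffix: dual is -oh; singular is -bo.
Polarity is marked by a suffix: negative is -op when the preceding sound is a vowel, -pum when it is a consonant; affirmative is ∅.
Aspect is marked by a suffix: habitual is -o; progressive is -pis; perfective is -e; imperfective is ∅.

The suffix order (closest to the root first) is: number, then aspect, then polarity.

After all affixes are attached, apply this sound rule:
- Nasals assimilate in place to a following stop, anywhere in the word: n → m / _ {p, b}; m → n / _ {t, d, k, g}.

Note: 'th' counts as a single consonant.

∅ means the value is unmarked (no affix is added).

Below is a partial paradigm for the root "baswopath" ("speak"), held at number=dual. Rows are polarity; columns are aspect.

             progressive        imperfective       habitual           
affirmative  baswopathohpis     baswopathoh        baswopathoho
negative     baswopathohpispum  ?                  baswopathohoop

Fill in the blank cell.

Attach number dual -oh → baswopathoh.
aspect = imperfective: zero marking, form stays baswopathoh.
Attach polarity negative -pum (after consonant 'h') → baswopathohpum.
Nasal assimilation: no change.

baswopathohpum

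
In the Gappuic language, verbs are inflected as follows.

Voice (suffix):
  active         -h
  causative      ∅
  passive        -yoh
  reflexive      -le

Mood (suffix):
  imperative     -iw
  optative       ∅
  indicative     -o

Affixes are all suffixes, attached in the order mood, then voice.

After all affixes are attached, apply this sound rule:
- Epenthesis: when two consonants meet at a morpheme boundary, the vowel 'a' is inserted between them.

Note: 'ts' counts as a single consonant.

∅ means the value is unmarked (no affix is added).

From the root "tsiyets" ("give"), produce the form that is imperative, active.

Attach mood imperative -iw → tsiyetsiw.
Attach voice active -h → tsiyetsiwh.
Apply epenthesis: tsiyetsiwh → tsiyetsiwah.

tsiyetsiwah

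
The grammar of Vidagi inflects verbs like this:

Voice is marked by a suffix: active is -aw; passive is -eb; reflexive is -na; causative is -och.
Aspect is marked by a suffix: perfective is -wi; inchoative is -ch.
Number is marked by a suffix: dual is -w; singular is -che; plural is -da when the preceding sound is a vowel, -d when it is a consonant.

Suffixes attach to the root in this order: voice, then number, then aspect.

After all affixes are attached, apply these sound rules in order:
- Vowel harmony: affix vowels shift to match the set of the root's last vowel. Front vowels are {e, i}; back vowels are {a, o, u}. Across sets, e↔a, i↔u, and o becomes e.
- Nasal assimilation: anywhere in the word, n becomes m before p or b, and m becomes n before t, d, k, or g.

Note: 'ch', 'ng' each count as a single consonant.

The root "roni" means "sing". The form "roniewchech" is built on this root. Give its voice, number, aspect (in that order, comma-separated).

Segment: roni-aw-che-ch.
voice: -aw → active.
number: -che → singular.
aspect: -ch → inchoative.

active, singular, inchoative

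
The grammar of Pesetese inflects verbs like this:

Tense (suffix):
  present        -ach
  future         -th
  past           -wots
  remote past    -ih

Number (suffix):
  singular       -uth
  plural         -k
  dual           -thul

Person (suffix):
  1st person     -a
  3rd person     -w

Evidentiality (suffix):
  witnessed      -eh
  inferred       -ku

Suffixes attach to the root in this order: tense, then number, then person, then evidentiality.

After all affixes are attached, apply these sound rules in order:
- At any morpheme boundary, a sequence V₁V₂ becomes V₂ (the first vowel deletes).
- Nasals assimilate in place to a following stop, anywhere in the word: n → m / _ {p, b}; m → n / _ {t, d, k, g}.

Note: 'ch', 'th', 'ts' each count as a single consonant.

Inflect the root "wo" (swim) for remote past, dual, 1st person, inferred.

wihthulaku

Attach tense remote past -ih → woih.
Attach number dual -thul → woihthul.
Attach person 1st person -a → woihthula.
Attach evidentiality inferred -ku → woihthulaku.
Apply vowel deletion: woihthulaku → wihthulaku.
Nasal assimilation: no change.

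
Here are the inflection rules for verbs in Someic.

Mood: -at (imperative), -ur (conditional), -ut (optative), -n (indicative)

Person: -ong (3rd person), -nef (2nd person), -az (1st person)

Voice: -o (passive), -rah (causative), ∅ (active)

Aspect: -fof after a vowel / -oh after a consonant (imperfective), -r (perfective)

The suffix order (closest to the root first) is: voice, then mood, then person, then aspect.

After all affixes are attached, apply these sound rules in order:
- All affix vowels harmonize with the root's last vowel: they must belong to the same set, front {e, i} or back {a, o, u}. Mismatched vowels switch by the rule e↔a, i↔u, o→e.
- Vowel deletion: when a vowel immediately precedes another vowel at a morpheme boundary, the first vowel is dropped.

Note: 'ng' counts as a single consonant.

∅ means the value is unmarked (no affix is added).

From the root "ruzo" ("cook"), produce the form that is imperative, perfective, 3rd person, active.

ruzatongr

voice = active: zero marking, form stays ruzo.
Attach mood imperative -at → ruzoat.
Attach person 3rd person -ong → ruzoatong.
Attach aspect perfective -r → ruzoatongr.
Vowel harmony: no change.
Apply vowel deletion: ruzoatongr → ruzatongr.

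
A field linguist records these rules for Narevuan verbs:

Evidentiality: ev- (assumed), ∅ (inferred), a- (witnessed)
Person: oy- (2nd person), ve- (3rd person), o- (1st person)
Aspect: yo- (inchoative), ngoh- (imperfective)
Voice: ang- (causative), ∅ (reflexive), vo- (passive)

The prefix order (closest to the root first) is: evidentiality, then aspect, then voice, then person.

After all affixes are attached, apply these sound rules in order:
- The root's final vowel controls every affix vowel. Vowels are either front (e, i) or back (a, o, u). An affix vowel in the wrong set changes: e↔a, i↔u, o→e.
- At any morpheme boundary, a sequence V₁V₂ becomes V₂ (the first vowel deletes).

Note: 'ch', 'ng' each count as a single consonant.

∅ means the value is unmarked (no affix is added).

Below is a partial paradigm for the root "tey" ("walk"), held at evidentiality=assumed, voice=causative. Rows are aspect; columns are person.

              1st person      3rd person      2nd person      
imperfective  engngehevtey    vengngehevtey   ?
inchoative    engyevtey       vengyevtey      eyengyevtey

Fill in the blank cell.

Attach evidentiality assumed ev- → evtey.
Attach aspect imperfective ngoh- → ngohevtey.
Attach voice causative ang- → angngohevtey.
Attach person 2nd person oy- → oyangngohevtey.
Apply vowel harmony: oyangngohevtey → eyengngehevtey.
Vowel deletion: no change.

eyengngehevtey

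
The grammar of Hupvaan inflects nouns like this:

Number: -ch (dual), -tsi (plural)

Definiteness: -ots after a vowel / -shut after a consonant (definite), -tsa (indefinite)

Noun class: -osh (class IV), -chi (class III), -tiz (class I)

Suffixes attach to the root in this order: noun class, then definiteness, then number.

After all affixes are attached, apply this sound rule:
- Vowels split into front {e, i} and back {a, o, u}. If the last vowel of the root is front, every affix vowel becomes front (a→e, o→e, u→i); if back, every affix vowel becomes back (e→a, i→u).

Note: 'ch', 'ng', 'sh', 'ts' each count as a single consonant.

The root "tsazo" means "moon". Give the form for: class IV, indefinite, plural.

Attach noun class class IV -osh → tsazoosh.
Attach definiteness indefinite -tsa → tsazooshtsa.
Attach number plural -tsi → tsazooshtsatsi.
Apply vowel harmony: tsazooshtsatsi → tsazooshtsatsu.

tsazooshtsatsu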